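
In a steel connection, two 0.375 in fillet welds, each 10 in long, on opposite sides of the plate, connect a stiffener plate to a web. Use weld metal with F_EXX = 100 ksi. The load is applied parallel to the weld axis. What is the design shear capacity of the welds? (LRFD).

Effective throat t_e = 0.707 × 0.375 = 0.2651 in.
Total length L = 20 in; A_we = 0.2651 × 20 = 5.303 in².
F_nw = 0.6 F_EXX = 0.6 × 100 = 60 ksi.
φR_n = 0.75 × 60 × 5.303 = 238.6 kip.

φR_n ≈ 239 kip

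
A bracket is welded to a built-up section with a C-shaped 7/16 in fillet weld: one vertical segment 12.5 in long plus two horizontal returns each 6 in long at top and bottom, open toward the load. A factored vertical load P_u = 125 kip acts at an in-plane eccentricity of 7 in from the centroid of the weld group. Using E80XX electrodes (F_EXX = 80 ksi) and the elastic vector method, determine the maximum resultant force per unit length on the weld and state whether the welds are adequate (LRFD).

Total weld length L_w = 24.5 in. Treat welds as unit-width lines.
Centroid: x̄ = 2×6×3 / 24.5 = 1.469 in from the vertical weld.
Polar moment about centroid: J = I_x + I_y = [12.5³/12 + 2×6×6.25²] + [12.5×1.469² + 2(6³/12 + 6×1.531²)] = 722.6 in³.
Direct shear f_v = P/L_w = 125 / 24.5 = 5.102 kip/in (vertical).
Torsion M = P·e = 125 × 7 = 875 kip·in.
Critical point at (x, y) = (4.531, 6.25) from centroid. f_tx = M·y/J = 7.568 kip/in; f_ty = M·x/J = 5.486 kip/in.
Resultant f_max = √[f_tx² + (f_v + f_ty)²] = √[7.568² + (5.102 + 5.486)²] = 13.01 kip/in.
Capacity per unit length: φr_n = 0.75 × 0.6 × 80 × (0.707 × 0.4375) = 11.14 kip/in.
13.01 > 11.14 → NOT adequate.

f_max ≈ 13 kip/in; NOT adequate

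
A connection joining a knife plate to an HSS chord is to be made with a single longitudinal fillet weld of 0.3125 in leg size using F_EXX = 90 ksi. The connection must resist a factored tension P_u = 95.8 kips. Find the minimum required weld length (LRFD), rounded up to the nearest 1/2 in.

L = 11 in

Throat t_e = 0.707 × 0.3125 = 0.2209 in.
φr_n = 0.75 × 0.6 × 90 × 0.2209 = 8.948 kips/in.
L_req = P_u / φr_n = 95.8 / 8.948 = 10.71 in total.
Round up → use L = 11 in.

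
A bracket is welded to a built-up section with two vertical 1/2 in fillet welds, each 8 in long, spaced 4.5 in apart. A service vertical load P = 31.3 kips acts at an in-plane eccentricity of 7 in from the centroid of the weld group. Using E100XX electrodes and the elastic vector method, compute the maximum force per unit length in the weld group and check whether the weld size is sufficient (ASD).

f_max ≈ 7.21 kip/in; adequate

E100XX → F_EXX = 100 ksi.
Total weld length L_w = 16 in. Treat welds as unit-width lines.
Polar moment about centroid: J = 2[d³/12 + d(b/2)²] = 2[8³/12 + 8×2.25²] = 166.3 in³.
Direct shear f_v = P/L_w = 31.3 / 16 = 1.956 kip/in (vertical).
Torsion M = P·e = 31.3 × 7 = 219.1 kip·in.
Critical point at (x, y) = (2.25, 4) from centroid. f_tx = M·y/J = 5.269 kip/in; f_ty = M·x/J = 2.964 kip/in.
Resultant f_max = √[f_tx² + (f_v + f_ty)²] = √[5.269² + (1.956 + 2.964)²] = 7.209 kip/in.
Capacity per unit length: r_n/Ω = (1/2.0) × 0.6 × 100 × (0.707 × 0.5) = 10.6 kip/in.
7.209 ≤ 10.6 → adequate.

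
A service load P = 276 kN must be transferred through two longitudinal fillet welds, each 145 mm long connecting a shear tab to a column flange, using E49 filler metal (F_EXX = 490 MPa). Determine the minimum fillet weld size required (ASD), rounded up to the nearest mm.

w = 10 mm

Total weld length L = 290 mm.
Required throat t_e = P × Ω / (0.6 F_EXX × L) = 276 × 2.0 / (0.6 × 490 × 290 × 10⁻³) = 6.474 mm.
Required leg w = t_e / 0.707 = 9.157 mm → use 10 mm.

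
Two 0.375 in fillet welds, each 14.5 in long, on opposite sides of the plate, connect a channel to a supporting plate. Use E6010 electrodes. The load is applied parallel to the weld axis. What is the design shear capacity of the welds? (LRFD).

φR_n ≈ 208 kips

E60XX → F_EXX = 60 ksi.
Effective throat t_e = 0.707 × 0.375 = 0.2651 in.
Total length L = 29 in; A_we = 0.2651 × 29 = 7.689 in².
F_nw = 0.6 F_EXX = 0.6 × 60 = 36 ksi.
φR_n = 0.75 × 36 × 7.689 = 207.6 kips.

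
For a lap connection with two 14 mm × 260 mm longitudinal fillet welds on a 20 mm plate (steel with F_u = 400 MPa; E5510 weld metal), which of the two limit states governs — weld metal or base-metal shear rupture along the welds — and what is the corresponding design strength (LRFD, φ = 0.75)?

E55XX → F_EXX = 550 MPa.
t_e = 0.707 × 14 = 9.898 mm; L = 520 mm.
Weld metal: φR_n = 0.75 × 0.6 × 550 × 9.898 × 520 × 10⁻³ = 1274 kN.
Base metal (shear rupture): φR_n = 0.75 × 0.6 × 400 × 20 × 520 × 10⁻³ = 1872 kN.
Governing: weld metal.

φR_n ≈ 1270 kN (weld metal governs)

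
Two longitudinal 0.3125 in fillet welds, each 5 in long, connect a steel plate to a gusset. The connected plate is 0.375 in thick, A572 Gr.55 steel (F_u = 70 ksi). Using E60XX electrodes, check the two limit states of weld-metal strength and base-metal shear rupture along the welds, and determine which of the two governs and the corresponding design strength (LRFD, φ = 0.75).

E60XX → F_EXX = 60 ksi.
t_e = 0.707 × 0.3125 = 0.2209 in; L = 10 in.
Weld metal: φR_n = 0.75 × 0.6 × 60 × 0.2209 × 10 = 59.65 kip.
Base metal (shear rupture): φR_n = 0.75 × 0.6 × 70 × 0.375 × 10 = 118.1 kip.
Governing: weld metal.

φR_n ≈ 59.7 kip (weld metal governs)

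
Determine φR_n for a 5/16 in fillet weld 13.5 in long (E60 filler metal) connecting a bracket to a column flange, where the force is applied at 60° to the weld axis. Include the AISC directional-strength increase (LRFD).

E60XX → F_EXX = 60 ksi.
t_e = 0.707 × 0.3125 = 0.2209 in; A_we = 0.2209 × 13.5 = 2.983 in².
Directional factor: 1.0 + 0.5 sin^1.5(60°) = 1.403.
F_nw = 0.6 × 60 × 1.403 = 50.51 ksi.
φR_n = 0.75 × 50.51 × 2.983 = 113 kips.

φR_n ≈ 113 kips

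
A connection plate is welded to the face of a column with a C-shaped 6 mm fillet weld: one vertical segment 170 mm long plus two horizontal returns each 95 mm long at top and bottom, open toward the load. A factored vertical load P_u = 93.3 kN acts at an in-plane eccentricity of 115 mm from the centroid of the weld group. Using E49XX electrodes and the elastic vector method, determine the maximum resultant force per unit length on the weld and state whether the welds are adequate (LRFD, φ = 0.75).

E49XX → F_EXX = 490 MPa.
Total weld length L_w = 360 mm. Treat welds as unit-width lines.
Centroid: x̄ = 2×95×47.5 / 360 = 25.07 mm from the vertical weld.
Polar moment about centroid: J = I_x + I_y = [170³/12 + 2×95×85²] + [170×25.07² + 2(95³/12 + 95×22.43²)] = 2127000 mm³.
Direct shear f_v = P/L_w = 93.3×10³ / 360 = 259.2 N/mm (vertical).
Torsion M = P·e = 93.3×10³ × 115 = 10730000 N·mm.
Critical point at (x, y) = (69.93, 85) from centroid. f_tx = M·y/J = 428.7 N/mm; f_ty = M·x/J = 352.7 N/mm.
Resultant f_max = √[f_tx² + (f_v + f_ty)²] = √[428.7² + (259.2 + 352.7)²] = 747.1 N/mm.
Capacity per unit length: φr_n = 0.75 × 0.6 × 490 × (0.707 × 6) = 935.4 N/mm.
747.1 ≤ 935.4 → adequate.

f_max ≈ 747 N/mm; adequate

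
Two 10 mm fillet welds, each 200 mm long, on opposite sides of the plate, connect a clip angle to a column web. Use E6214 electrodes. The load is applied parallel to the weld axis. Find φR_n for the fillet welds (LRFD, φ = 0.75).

E62XX → F_EXX = 620 MPa.
Effective throat t_e = 0.707 × 10 = 7.07 mm.
Total length L = 400 mm; A_we = 7.07 × 400 = 2828 mm².
F_nw = 0.6 F_EXX = 0.6 × 620 = 372 MPa.
φR_n = 0.75 × 372 × 2828 × 10⁻³ = 789 kN.

φR_n ≈ 789 kN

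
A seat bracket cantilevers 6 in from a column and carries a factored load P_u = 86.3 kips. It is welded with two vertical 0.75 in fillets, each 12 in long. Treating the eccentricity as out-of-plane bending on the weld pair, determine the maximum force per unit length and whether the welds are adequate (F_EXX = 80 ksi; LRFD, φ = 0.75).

L_w = 2 × 12 = 24 in; section modulus (unit throat) S = 2 × L²/6 = 48 in².
Direct shear f_v = P/L_w = 86.3/24 = 3.596 kip/in.
Moment M = P × e = 86.3 × 6 = 517.8 kip·in; bending f_b = M/S = 10.79 kip/in.
f_max = √(f_v² + f_b²) = √(3.596² + 10.79²) = 11.37 kip/in.
φr_n = 0.75 × 0.6 × 80 × (0.707 × 0.75) = 19.09 kip/in → adequate.

f_max ≈ 11.4 kip/in; adequate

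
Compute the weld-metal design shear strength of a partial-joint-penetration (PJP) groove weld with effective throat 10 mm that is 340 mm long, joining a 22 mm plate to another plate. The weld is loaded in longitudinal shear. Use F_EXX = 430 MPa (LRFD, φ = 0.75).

Effective throat (given) t_e = 10 mm.
A_we = 10 × 340 = 3400 mm².
F_nw = 0.6 F_EXX = 258 MPa.
φR_n = 0.75 × 258 × 3400 × 10⁻³ = 657.9 kN.

φR_n ≈ 658 kN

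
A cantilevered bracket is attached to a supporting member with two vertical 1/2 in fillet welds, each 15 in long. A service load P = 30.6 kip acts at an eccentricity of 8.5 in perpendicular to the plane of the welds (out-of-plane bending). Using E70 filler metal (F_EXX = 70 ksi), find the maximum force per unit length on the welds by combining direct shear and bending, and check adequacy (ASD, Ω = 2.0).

f_max ≈ 3.61 kip/in; adequate

L_w = 2 × 15 = 30 in; section modulus (unit throat) S = 2 × L²/6 = 75 in².
Direct shear f_v = P/L_w = 30.6/30 = 1.02 kip/in.
Moment M = P × e = 30.6 × 8.5 = 260.1 kip·in; bending f_b = M/S = 3.468 kip/in.
f_max = √(f_v² + f_b²) = √(1.02² + 3.468²) = 3.615 kip/in.
r_n/Ω = (1/2.0) × 0.6 × 70 × (0.707 × 0.5) = 7.423 kip/in → adequate.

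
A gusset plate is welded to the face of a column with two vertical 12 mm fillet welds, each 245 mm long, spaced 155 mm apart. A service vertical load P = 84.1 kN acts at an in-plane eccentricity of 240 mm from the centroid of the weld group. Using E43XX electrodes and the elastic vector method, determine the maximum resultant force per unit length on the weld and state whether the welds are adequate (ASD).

E43XX → F_EXX = 430 MPa.
Total weld length L_w = 490 mm. Treat welds as unit-width lines.
Polar moment about centroid: J = 2[d³/12 + d(b/2)²] = 2[245³/12 + 245×77.5²] = 5394000 mm³.
Direct shear f_v = P/L_w = 84.1×10³ / 490 = 171.6 N/mm (vertical).
Torsion M = P·e = 84.1×10³ × 240 = 20184000 N·mm.
Critical point at (x, y) = (77.5, 122.5) from centroid. f_tx = M·y/J = 458.4 N/mm; f_ty = M·x/J = 290 N/mm.
Resultant f_max = √[f_tx² + (f_v + f_ty)²] = √[458.4² + (171.6 + 290)²] = 650.5 N/mm.
Capacity per unit length: r_n/Ω = (1/2.0) × 0.6 × 430 × (0.707 × 12) = 1094 N/mm.
650.5 ≤ 1094 → adequate.

f_max ≈ 651 N/mm; adequate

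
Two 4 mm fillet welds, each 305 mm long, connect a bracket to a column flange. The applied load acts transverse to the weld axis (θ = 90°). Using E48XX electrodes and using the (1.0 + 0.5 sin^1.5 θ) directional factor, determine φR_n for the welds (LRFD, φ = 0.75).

φR_n ≈ 559 kN

E48XX → F_EXX = 480 MPa.
t_e = 0.707 × 4 = 2.828 mm; A_we = 2.828 × 610 = 1725 mm².
Directional factor: 1.0 + 0.5 sin^1.5(90°) = 1.5.
F_nw = 0.6 × 480 × 1.5 = 432 MPa.
φR_n = 0.75 × 432 × 1725 × 10⁻³ = 558.9 kN.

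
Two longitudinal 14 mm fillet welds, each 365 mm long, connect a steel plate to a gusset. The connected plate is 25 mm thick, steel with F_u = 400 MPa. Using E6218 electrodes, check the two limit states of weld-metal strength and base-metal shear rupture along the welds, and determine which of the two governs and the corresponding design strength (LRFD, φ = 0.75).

φR_n ≈ 2020 kN (weld metal governs)

E62XX → F_EXX = 620 MPa.
t_e = 0.707 × 14 = 9.898 mm; L = 730 mm.
Weld metal: φR_n = 0.75 × 0.6 × 620 × 9.898 × 730 × 10⁻³ = 2016 kN.
Base metal (shear rupture): φR_n = 0.75 × 0.6 × 400 × 25 × 730 × 10⁻³ = 3285 kN.
Governing: weld metal.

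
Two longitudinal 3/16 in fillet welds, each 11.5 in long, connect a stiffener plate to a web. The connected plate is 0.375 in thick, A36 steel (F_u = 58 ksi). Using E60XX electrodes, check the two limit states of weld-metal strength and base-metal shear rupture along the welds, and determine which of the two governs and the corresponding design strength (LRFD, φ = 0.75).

E60XX → F_EXX = 60 ksi.
t_e = 0.707 × 0.1875 = 0.1326 in; L = 23 in.
Weld metal: φR_n = 0.75 × 0.6 × 60 × 0.1326 × 23 = 82.32 kips.
Base metal (shear rupture): φR_n = 0.75 × 0.6 × 58 × 0.375 × 23 = 225.1 kips.
Governing: weld metal.

φR_n ≈ 82.3 kips (weld metal governs)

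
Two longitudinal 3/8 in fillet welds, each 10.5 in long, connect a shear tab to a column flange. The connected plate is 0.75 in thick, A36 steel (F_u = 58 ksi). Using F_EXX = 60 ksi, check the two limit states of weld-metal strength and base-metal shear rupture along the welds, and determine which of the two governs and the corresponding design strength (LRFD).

φR_n ≈ 150 kips (weld metal governs)

t_e = 0.707 × 0.375 = 0.2651 in; L = 21 in.
Weld metal: φR_n = 0.75 × 0.6 × 60 × 0.2651 × 21 = 150.3 kips.
Base metal (shear rupture): φR_n = 0.75 × 0.6 × 58 × 0.75 × 21 = 411.1 kips.
Governing: weld metal.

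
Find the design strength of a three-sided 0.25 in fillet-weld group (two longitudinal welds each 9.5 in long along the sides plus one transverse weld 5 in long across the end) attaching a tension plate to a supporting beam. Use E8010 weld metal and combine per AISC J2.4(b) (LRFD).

E80XX → F_EXX = 80 ksi.
t_e = 0.707 × 0.25 = 0.1767 in.
R_nwl = 0.6 × 80 × 0.1767 × 19 = 161.2 kip (longitudinal, 2 welds).
R_nwt = 0.6 × 80 × 0.1767 × 5 = 42.42 kip (transverse, base value).
(i) R_nwl + R_nwt = 203.6 kip; (ii) 0.85 R_nwl + 1.5 R_nwt = 200.6 kip.
R_n = max = 203.6 kip [governs: (i)]; φR_n = 152.7 kip.

φR_n ≈ 153 kip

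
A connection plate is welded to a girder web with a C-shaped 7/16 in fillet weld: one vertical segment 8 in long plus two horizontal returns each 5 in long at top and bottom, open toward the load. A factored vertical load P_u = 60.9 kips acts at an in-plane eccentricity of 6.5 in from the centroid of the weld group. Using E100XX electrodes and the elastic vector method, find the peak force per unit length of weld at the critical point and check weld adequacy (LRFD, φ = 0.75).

f_max ≈ 11 kip/in; adequate

E100XX → F_EXX = 100 ksi.
Total weld length L_w = 18 in. Treat welds as unit-width lines.
Centroid: x̄ = 2×5×2.5 / 18 = 1.389 in from the vertical weld.
Polar moment about centroid: J = I_x + I_y = [8³/12 + 2×5×4²] + [8×1.389² + 2(5³/12 + 5×1.111²)] = 251.3 in³.
Direct shear f_v = P/L_w = 60.9 / 18 = 3.383 kip/in (vertical).
Torsion M = P·e = 60.9 × 6.5 = 395.85 kip·in.
Critical point at (x, y) = (3.611, 4) from centroid. f_tx = M·y/J = 6.301 kip/in; f_ty = M·x/J = 5.689 kip/in.
Resultant f_max = √[f_tx² + (f_v + f_ty)²] = √[6.301² + (3.383 + 5.689)²] = 11.05 kip/in.
Capacity per unit length: φr_n = 0.75 × 0.6 × 100 × (0.707 × 0.4375) = 13.92 kip/in.
11.05 ≤ 13.92 → adequate.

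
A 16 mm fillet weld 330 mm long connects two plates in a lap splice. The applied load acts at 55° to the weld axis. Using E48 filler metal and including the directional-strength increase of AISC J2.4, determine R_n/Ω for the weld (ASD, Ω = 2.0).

E48XX → F_EXX = 480 MPa.
t_e = 0.707 × 16 = 11.31 mm; A_we = 11.31 × 330 = 3733 mm².
Directional factor: 1.0 + 0.5 sin^1.5(55°) = 1.371.
F_nw = 0.6 × 480 × 1.371 = 394.8 MPa.
R_n/Ω = (394.8 × 3733) / 2.0 × 10⁻³ = 736.8 kN.

R_n/Ω ≈ 737 kN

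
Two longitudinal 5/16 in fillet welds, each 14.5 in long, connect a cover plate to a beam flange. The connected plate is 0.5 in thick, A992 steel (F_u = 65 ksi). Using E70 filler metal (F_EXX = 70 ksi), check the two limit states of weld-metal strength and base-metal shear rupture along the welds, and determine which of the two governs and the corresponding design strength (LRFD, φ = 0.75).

t_e = 0.707 × 0.3125 = 0.2209 in; L = 29 in.
Weld metal: φR_n = 0.75 × 0.6 × 70 × 0.2209 × 29 = 201.8 kip.
Base metal (shear rupture): φR_n = 0.75 × 0.6 × 65 × 0.5 × 29 = 424.1 kip.
Governing: weld metal.

φR_n ≈ 202 kip (weld metal governs)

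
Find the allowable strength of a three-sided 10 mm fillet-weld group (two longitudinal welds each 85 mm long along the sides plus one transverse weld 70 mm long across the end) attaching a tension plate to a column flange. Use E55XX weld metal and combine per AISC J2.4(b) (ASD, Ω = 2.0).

E55XX → F_EXX = 550 MPa.
t_e = 0.707 × 10 = 7.07 mm.
R_nwl = 0.6 × 550 × 7.07 × 170 × 10⁻³ = 396.6 kN (longitudinal, 2 welds).
R_nwt = 0.6 × 550 × 7.07 × 70 × 10⁻³ = 163.3 kN (transverse, base value).
(i) R_nwl + R_nwt = 559.9 kN; (ii) 0.85 R_nwl + 1.5 R_nwt = 582.1 kN.
R_n = max = 582.1 kN [governs: (ii)]; R_n/Ω = 291.1 kN.

R_n/Ω ≈ 291 kN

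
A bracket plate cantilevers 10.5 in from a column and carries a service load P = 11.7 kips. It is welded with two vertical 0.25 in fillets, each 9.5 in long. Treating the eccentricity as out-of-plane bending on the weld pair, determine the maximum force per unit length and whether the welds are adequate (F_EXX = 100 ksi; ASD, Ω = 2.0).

f_max ≈ 4.13 kip/in; adequate

L_w = 2 × 9.5 = 19 in; section modulus (unit throat) S = 2 × L²/6 = 30.08 in².
Direct shear f_v = P/L_w = 11.7/19 = 0.6158 kip/in.
Moment M = P × e = 11.7 × 10.5 = 122.85 kip·in; bending f_b = M/S = 4.084 kip/in.
f_max = √(f_v² + f_b²) = √(0.6158² + 4.084²) = 4.13 kip/in.
r_n/Ω = (1/2.0) × 0.6 × 100 × (0.707 × 0.25) = 5.302 kip/in → adequate.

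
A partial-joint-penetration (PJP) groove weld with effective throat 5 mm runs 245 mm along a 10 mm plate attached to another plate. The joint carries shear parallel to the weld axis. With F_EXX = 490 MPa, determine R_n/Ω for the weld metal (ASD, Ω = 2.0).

Effective throat (given) t_e = 5 mm.
A_we = 5 × 245 = 1225 mm².
F_nw = 0.6 F_EXX = 294 MPa.
R_n/Ω = (294 × 1225) / 2.0 × 10⁻³ = 180.1 kN.

R_n/Ω ≈ 180 kN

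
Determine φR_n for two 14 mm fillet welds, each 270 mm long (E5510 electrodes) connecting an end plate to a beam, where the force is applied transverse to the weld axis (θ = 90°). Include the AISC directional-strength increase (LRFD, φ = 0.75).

φR_n ≈ 1980 kN

E55XX → F_EXX = 550 MPa.
t_e = 0.707 × 14 = 9.898 mm; A_we = 9.898 × 540 = 5345 mm².
Directional factor: 1.0 + 0.5 sin^1.5(90°) = 1.5.
F_nw = 0.6 × 550 × 1.5 = 495 MPa.
φR_n = 0.75 × 495 × 5345 × 10⁻³ = 1984 kN.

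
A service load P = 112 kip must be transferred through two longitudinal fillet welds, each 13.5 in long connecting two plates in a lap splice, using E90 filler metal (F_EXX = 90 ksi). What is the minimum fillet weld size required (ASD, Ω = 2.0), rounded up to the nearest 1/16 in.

Total weld length L = 27 in.
Required throat t_e = P × Ω / (0.6 F_EXX × L) = 112 × 2.0 / (0.6 × 90 × 27) = 0.1536 in.
Required leg w = t_e / 0.707 = 0.2173 in → use 1/4 in.

w = 1/4 in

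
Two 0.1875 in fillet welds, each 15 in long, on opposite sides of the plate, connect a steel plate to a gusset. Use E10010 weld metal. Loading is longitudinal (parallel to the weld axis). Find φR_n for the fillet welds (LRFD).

E100XX → F_EXX = 100 ksi.
Effective throat t_e = 0.707 × 0.1875 = 0.1326 in.
Total length L = 30 in; A_we = 0.1326 × 30 = 3.977 in².
F_nw = 0.6 F_EXX = 0.6 × 100 = 60 ksi.
φR_n = 0.75 × 60 × 3.977 = 179 kips.

φR_n ≈ 179 kips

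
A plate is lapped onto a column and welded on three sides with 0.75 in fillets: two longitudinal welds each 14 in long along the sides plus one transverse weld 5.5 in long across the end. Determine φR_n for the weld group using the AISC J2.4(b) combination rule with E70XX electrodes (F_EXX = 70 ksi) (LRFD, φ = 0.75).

t_e = 0.707 × 0.75 = 0.5302 in.
R_nwl = 0.6 × 70 × 0.5302 × 28 = 623.6 kips (longitudinal, 2 welds).
R_nwt = 0.6 × 70 × 0.5302 × 5.5 = 122.5 kips (transverse, base value).
(i) R_nwl + R_nwt = 746.1 kips; (ii) 0.85 R_nwl + 1.5 R_nwt = 713.8 kips.
R_n = max = 746.1 kips [governs: (i)]; φR_n = 559.5 kips.

φR_n ≈ 560 kips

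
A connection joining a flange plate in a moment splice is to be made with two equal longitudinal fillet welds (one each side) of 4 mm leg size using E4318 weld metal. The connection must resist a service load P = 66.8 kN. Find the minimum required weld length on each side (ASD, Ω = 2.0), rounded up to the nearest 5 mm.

L = 95 mm on each side

E43XX → F_EXX = 430 MPa.
Throat t_e = 0.707 × 4 = 2.828 mm.
r_n/Ω = (0.6 × 430 × 2.828) / 2.0 = 364.8 N/mm = 0.3648 kN/mm.
L_req = P / (r_n/Ω) = 66.8 / 0.3648 = 183.1 mm total.
Per side: 183.1 / 2 = 91.55 mm.
Round up → use L = 95 mm on each side.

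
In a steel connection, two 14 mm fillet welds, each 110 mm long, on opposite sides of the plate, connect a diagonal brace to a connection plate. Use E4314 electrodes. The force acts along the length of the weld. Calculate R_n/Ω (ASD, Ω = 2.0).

E43XX → F_EXX = 430 MPa.
Effective throat t_e = 0.707 × 14 = 9.898 mm.
Total length L = 220 mm; A_we = 9.898 × 220 = 2178 mm².
F_nw = 0.6 F_EXX = 0.6 × 430 = 258 MPa.
R_n = 258 × 2178 × 10⁻³ = 561.8 kN; R_n/Ω = 561.8/2.0 = 280.9 kN.

R_n/Ω ≈ 281 kN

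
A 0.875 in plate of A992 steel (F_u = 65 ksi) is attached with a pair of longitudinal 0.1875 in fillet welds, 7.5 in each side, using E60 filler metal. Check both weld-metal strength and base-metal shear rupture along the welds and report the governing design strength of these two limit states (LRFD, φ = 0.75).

E60XX → F_EXX = 60 ksi.
t_e = 0.707 × 0.1875 = 0.1326 in; L = 15 in.
Weld metal: φR_n = 0.75 × 0.6 × 60 × 0.1326 × 15 = 53.69 kip.
Base metal (shear rupture): φR_n = 0.75 × 0.6 × 65 × 0.875 × 15 = 383.9 kip.
Governing: weld metal.

φR_n ≈ 53.7 kip (weld metal governs)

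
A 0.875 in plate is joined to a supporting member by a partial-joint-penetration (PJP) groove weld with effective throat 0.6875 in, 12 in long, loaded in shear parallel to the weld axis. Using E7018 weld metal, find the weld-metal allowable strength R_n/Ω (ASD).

R_n/Ω ≈ 173 kip

E70XX → F_EXX = 70 ksi.
Effective throat (given) t_e = 0.6875 in.
A_we = 0.6875 × 12 = 8.25 in².
F_nw = 0.6 F_EXX = 42 ksi.
R_n/Ω = (42 × 8.25) / 2.0 = 173.2 kip.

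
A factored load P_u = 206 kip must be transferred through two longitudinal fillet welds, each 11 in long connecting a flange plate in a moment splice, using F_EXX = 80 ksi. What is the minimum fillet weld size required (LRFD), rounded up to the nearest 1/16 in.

Total weld length L = 22 in.
Required throat t_e = P_u / (φ × 0.6 F_EXX × L) = 206 / (0.75 × 0.6 × 80 × 22) = 0.2601 in.
Required leg w = t_e / 0.707 = 0.3679 in → use 3/8 in.

w = 3/8 in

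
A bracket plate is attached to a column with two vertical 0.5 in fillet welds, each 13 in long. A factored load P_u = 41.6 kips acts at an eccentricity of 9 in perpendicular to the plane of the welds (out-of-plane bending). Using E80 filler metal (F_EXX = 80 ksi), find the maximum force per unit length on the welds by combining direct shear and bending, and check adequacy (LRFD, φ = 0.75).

L_w = 2 × 13 = 26 in; section modulus (unit throat) S = 2 × L²/6 = 56.33 in².
Direct shear f_v = P/L_w = 41.6/26 = 1.6 kip/in.
Moment M = P × e = 41.6 × 9 = 374.4 kip·in; bending f_b = M/S = 6.646 kip/in.
f_max = √(f_v² + f_b²) = √(1.6² + 6.646²) = 6.836 kip/in.
φr_n = 0.75 × 0.6 × 80 × (0.707 × 0.5) = 12.73 kip/in → adequate.

f_max ≈ 6.84 kip/in; adequate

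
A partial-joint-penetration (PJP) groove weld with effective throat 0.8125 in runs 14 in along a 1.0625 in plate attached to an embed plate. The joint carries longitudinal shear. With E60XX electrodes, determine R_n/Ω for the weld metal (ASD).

R_n/Ω ≈ 205 kip

E60XX → F_EXX = 60 ksi.
Effective throat (given) t_e = 0.8125 in.
A_we = 0.8125 × 14 = 11.38 in².
F_nw = 0.6 F_EXX = 36 ksi.
R_n/Ω = (36 × 11.38) / 2.0 = 204.8 kip.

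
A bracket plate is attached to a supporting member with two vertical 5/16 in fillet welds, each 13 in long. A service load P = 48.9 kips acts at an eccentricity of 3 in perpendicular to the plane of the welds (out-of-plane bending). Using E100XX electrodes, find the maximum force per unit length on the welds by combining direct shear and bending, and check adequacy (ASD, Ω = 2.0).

E100XX → F_EXX = 100 ksi.
L_w = 2 × 13 = 26 in; section modulus (unit throat) S = 2 × L²/6 = 56.33 in².
Direct shear f_v = P/L_w = 48.9/26 = 1.881 kip/in.
Moment M = P × e = 48.9 × 3 = 146.7 kip·in; bending f_b = M/S = 2.604 kip/in.
f_max = √(f_v² + f_b²) = √(1.881² + 2.604²) = 3.212 kip/in.
r_n/Ω = (1/2.0) × 0.6 × 100 × (0.707 × 0.3125) = 6.628 kip/in → adequate.

f_max ≈ 3.21 kip/in; adequate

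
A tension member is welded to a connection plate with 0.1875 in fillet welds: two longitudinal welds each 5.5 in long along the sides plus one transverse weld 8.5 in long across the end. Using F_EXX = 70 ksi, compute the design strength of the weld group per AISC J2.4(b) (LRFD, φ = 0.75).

φR_n ≈ 92.3 kips

t_e = 0.707 × 0.1875 = 0.1326 in.
R_nwl = 0.6 × 70 × 0.1326 × 11 = 61.24 kips (longitudinal, 2 welds).
R_nwt = 0.6 × 70 × 0.1326 × 8.5 = 47.32 kips (transverse, base value).
(i) R_nwl + R_nwt = 108.6 kips; (ii) 0.85 R_nwl + 1.5 R_nwt = 123 kips.
R_n = max = 123 kips [governs: (ii)]; φR_n = 92.28 kips.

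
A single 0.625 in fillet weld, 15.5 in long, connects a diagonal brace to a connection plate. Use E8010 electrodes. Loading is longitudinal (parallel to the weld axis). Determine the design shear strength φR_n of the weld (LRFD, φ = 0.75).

φR_n ≈ 247 kip

E80XX → F_EXX = 80 ksi.
Effective throat t_e = 0.707 × 0.625 = 0.4419 in.
Total length L = 15.5 in; A_we = 0.4419 × 15.5 = 6.849 in².
F_nw = 0.6 F_EXX = 0.6 × 80 = 48 ksi.
φR_n = 0.75 × 48 × 6.849 = 246.6 kip.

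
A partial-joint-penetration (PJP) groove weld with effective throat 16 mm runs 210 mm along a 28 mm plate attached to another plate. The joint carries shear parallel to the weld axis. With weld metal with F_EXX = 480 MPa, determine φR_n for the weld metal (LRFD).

Effective throat (given) t_e = 16 mm.
A_we = 16 × 210 = 3360 mm².
F_nw = 0.6 F_EXX = 288 MPa.
φR_n = 0.75 × 288 × 3360 × 10⁻³ = 725.8 kN.

φR_n ≈ 726 kN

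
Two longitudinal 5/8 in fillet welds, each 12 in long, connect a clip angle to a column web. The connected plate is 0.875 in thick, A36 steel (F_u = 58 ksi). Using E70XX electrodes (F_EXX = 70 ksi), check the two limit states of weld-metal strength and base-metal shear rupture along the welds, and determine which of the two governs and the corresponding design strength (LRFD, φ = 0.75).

φR_n ≈ 334 kip (weld metal governs)

t_e = 0.707 × 0.625 = 0.4419 in; L = 24 in.
Weld metal: φR_n = 0.75 × 0.6 × 70 × 0.4419 × 24 = 334.1 kip.
Base metal (shear rupture): φR_n = 0.75 × 0.6 × 58 × 0.875 × 24 = 548.1 kip.
Governing: weld metal.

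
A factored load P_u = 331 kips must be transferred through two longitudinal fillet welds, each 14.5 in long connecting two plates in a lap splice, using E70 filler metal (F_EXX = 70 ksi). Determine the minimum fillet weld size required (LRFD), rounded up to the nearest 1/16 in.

w = 9/16 in

Total weld length L = 29 in.
Required throat t_e = P_u / (φ × 0.6 F_EXX × L) = 331 / (0.75 × 0.6 × 70 × 29) = 0.3623 in.
Required leg w = t_e / 0.707 = 0.5125 in → use 9/16 in.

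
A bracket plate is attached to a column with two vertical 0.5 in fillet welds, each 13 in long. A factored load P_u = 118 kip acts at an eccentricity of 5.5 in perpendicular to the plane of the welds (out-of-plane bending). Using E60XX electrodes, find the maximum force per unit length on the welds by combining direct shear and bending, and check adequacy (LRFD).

E60XX → F_EXX = 60 ksi.
L_w = 2 × 13 = 26 in; section modulus (unit throat) S = 2 × L²/6 = 56.33 in².
Direct shear f_v = P/L_w = 118/26 = 4.538 kip/in.
Moment M = P × e = 118 × 5.5 = 649 kip·in; bending f_b = M/S = 11.52 kip/in.
f_max = √(f_v² + f_b²) = √(4.538² + 11.52²) = 12.38 kip/in.
φr_n = 0.75 × 0.6 × 60 × (0.707 × 0.5) = 9.544 kip/in → NOT adequate.

f_max ≈ 12.4 kip/in; NOT adequate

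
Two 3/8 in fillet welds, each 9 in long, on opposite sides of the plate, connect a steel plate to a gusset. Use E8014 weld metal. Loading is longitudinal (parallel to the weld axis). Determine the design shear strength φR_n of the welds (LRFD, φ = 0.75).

φR_n ≈ 172 kips

E80XX → F_EXX = 80 ksi.
Effective throat t_e = 0.707 × 0.375 = 0.2651 in.
Total length L = 18 in; A_we = 0.2651 × 18 = 4.772 in².
F_nw = 0.6 F_EXX = 0.6 × 80 = 48 ksi.
φR_n = 0.75 × 48 × 4.772 = 171.8 kips.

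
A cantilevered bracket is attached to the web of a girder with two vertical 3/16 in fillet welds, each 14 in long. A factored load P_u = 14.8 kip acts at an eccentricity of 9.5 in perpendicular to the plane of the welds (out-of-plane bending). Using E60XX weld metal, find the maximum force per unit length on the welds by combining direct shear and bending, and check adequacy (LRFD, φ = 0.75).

E60XX → F_EXX = 60 ksi.
L_w = 2 × 14 = 28 in; section modulus (unit throat) S = 2 × L²/6 = 65.33 in².
Direct shear f_v = P/L_w = 14.8/28 = 0.5286 kip/in.
Moment M = P × e = 14.8 × 9.5 = 140.6 kip·in; bending f_b = M/S = 2.152 kip/in.
f_max = √(f_v² + f_b²) = √(0.5286² + 2.152²) = 2.216 kip/in.
φr_n = 0.75 × 0.6 × 60 × (0.707 × 0.1875) = 3.579 kip/in → adequate.

f_max ≈ 2.22 kip/in; adequate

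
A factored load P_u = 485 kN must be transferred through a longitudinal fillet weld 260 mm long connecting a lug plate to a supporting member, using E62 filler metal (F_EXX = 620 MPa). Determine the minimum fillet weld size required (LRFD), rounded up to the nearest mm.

Total weld length L = 260 mm.
Required throat t_e = P_u / (φ × 0.6 F_EXX × L) = 485 / (0.75 × 0.6 × 620 × 260 × 10⁻³) = 6.686 mm.
Required leg w = t_e / 0.707 = 9.457 mm → use 10 mm.

w = 10 mm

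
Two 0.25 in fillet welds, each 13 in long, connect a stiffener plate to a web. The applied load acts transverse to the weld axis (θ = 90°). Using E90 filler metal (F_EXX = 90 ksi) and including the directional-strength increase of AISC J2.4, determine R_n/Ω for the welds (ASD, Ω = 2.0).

t_e = 0.707 × 0.25 = 0.1767 in; A_we = 0.1767 × 26 = 4.595 in².
Directional factor: 1.0 + 0.5 sin^1.5(90°) = 1.5.
F_nw = 0.6 × 90 × 1.5 = 81 ksi.
R_n/Ω = (81 × 4.595) / 2.0 = 186.1 kips.

R_n/Ω ≈ 186 kips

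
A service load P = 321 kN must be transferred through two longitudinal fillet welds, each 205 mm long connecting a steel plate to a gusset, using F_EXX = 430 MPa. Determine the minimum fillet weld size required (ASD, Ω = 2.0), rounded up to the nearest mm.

Total weld length L = 410 mm.
Required throat t_e = P × Ω / (0.6 F_EXX × L) = 321 × 2.0 / (0.6 × 430 × 410 × 10⁻³) = 6.069 mm.
Required leg w = t_e / 0.707 = 8.584 mm → use 9 mm.

w = 9 mm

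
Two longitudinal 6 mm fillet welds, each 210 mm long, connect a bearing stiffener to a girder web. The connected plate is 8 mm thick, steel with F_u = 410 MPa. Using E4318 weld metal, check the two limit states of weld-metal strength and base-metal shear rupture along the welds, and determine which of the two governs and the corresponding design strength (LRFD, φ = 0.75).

φR_n ≈ 345 kN (weld metal governs)

E43XX → F_EXX = 430 MPa.
t_e = 0.707 × 6 = 4.242 mm; L = 420 mm.
Weld metal: φR_n = 0.75 × 0.6 × 430 × 4.242 × 420 × 10⁻³ = 344.7 kN.
Base metal (shear rupture): φR_n = 0.75 × 0.6 × 410 × 8 × 420 × 10⁻³ = 619.9 kN.
Governing: weld metal.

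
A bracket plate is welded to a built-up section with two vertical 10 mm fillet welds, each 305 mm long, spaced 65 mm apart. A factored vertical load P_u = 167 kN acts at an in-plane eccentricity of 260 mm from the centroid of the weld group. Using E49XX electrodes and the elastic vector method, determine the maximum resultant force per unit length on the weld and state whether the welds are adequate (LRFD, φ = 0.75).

E49XX → F_EXX = 490 MPa.
Total weld length L_w = 610 mm. Treat welds as unit-width lines.
Polar moment about centroid: J = 2[d³/12 + d(b/2)²] = 2[305³/12 + 305×32.5²] = 5373000 mm³.
Direct shear f_v = P/L_w = 167×10³ / 610 = 273.8 N/mm (vertical).
Torsion M = P·e = 167×10³ × 260 = 43420000 N·mm.
Critical point at (x, y) = (32.5, 152.5) from centroid. f_tx = M·y/J = 1232 N/mm; f_ty = M·x/J = 262.6 N/mm.
Resultant f_max = √[f_tx² + (f_v + f_ty)²] = √[1232² + (273.8 + 262.6)²] = 1344 N/mm.
Capacity per unit length: φr_n = 0.75 × 0.6 × 490 × (0.707 × 10) = 1559 N/mm.
1344 ≤ 1559 → adequate.

f_max ≈ 1340 N/mm; adequate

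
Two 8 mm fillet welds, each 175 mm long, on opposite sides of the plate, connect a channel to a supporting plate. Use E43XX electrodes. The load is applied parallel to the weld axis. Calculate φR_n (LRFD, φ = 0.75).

E43XX → F_EXX = 430 MPa.
Effective throat t_e = 0.707 × 8 = 5.656 mm.
Total length L = 350 mm; A_we = 5.656 × 350 = 1980 mm².
F_nw = 0.6 F_EXX = 0.6 × 430 = 258 MPa.
φR_n = 0.75 × 258 × 1980 × 10⁻³ = 383.1 kN.

φR_n ≈ 383 kN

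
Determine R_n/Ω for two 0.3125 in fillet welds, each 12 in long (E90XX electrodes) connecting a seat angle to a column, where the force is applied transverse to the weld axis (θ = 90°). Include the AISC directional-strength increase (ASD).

E90XX → F_EXX = 90 ksi.
t_e = 0.707 × 0.3125 = 0.2209 in; A_we = 0.2209 × 24 = 5.302 in².
Directional factor: 1.0 + 0.5 sin^1.5(90°) = 1.5.
F_nw = 0.6 × 90 × 1.5 = 81 ksi.
R_n/Ω = (81 × 5.302) / 2.0 = 214.8 kip.

R_n/Ω ≈ 215 kip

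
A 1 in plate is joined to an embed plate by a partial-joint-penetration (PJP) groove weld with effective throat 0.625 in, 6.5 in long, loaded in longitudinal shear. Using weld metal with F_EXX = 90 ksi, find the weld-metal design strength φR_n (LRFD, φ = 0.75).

φR_n ≈ 165 kips

Effective throat (given) t_e = 0.625 in.
A_we = 0.625 × 6.5 = 4.062 in².
F_nw = 0.6 F_EXX = 54 ksi.
φR_n = 0.75 × 54 × 4.062 = 164.5 kips.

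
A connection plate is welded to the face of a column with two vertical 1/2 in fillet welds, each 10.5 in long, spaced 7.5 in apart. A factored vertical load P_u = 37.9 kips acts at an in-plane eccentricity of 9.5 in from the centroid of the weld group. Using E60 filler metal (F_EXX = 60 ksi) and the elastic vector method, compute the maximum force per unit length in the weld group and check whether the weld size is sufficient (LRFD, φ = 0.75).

Total weld length L_w = 21 in. Treat welds as unit-width lines.
Polar moment about centroid: J = 2[d³/12 + d(b/2)²] = 2[10.5³/12 + 10.5×3.75²] = 488.2 in³.
Direct shear f_v = P/L_w = 37.9 / 21 = 1.805 kip/in (vertical).
Torsion M = P·e = 37.9 × 9.5 = 360.05 kip·in.
Critical point at (x, y) = (3.75, 5.25) from centroid. f_tx = M·y/J = 3.872 kip/in; f_ty = M·x/J = 2.765 kip/in.
Resultant f_max = √[f_tx² + (f_v + f_ty)²] = √[3.872² + (1.805 + 2.765)²] = 5.99 kip/in.
Capacity per unit length: φr_n = 0.75 × 0.6 × 60 × (0.707 × 0.5) = 9.544 kip/in.
5.99 ≤ 9.544 → adequate.

f_max ≈ 5.99 kip/in; adequate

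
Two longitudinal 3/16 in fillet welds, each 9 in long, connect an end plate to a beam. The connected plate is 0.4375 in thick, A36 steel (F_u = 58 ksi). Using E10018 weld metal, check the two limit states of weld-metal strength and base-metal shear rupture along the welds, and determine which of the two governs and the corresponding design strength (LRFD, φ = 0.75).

E100XX → F_EXX = 100 ksi.
t_e = 0.707 × 0.1875 = 0.1326 in; L = 18 in.
Weld metal: φR_n = 0.75 × 0.6 × 100 × 0.1326 × 18 = 107.4 kips.
Base metal (shear rupture): φR_n = 0.75 × 0.6 × 58 × 0.4375 × 18 = 205.5 kips.
Governing: weld metal.

φR_n ≈ 107 kips (weld metal governs)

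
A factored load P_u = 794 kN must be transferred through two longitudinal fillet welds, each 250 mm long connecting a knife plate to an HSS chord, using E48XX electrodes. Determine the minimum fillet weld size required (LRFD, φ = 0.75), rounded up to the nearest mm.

E48XX → F_EXX = 480 MPa.
Total weld length L = 500 mm.
Required throat t_e = P_u / (φ × 0.6 F_EXX × L) = 794 / (0.75 × 0.6 × 480 × 500 × 10⁻³) = 7.352 mm.
Required leg w = t_e / 0.707 = 10.4 mm → use 11 mm.

w = 11 mm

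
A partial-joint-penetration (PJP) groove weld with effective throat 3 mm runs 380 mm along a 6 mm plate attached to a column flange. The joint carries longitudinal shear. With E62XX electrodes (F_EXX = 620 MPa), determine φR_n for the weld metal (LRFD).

Effective throat (given) t_e = 3 mm.
A_we = 3 × 380 = 1140 mm².
F_nw = 0.6 F_EXX = 372 MPa.
φR_n = 0.75 × 372 × 1140 × 10⁻³ = 318.1 kN.

φR_n ≈ 318 kN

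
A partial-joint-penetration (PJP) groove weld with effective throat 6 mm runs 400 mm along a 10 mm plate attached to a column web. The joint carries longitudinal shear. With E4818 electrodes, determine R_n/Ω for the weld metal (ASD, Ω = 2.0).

R_n/Ω ≈ 346 kN

E48XX → F_EXX = 480 MPa.
Effective throat (given) t_e = 6 mm.
A_we = 6 × 400 = 2400 mm².
F_nw = 0.6 F_EXX = 288 MPa.
R_n/Ω = (288 × 2400) / 2.0 × 10⁻³ = 345.6 kN.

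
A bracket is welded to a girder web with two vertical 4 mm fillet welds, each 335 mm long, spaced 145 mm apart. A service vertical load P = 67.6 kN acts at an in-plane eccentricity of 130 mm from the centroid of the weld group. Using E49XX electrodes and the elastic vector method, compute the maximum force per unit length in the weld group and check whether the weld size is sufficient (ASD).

E49XX → F_EXX = 490 MPa.
Total weld length L_w = 670 mm. Treat welds as unit-width lines.
Polar moment about centroid: J = 2[d³/12 + d(b/2)²] = 2[335³/12 + 335×72.5²] = 9788000 mm³.
Direct shear f_v = P/L_w = 67.6×10³ / 670 = 100.9 N/mm (vertical).
Torsion M = P·e = 67.6×10³ × 130 = 8788000 N·mm.
Critical point at (x, y) = (72.5, 167.5) from centroid. f_tx = M·y/J = 150.4 N/mm; f_ty = M·x/J = 65.1 N/mm.
Resultant f_max = √[f_tx² + (f_v + f_ty)²] = √[150.4² + (100.9 + 65.1)²] = 224 N/mm.
Capacity per unit length: r_n/Ω = (1/2.0) × 0.6 × 490 × (0.707 × 4) = 415.7 N/mm.
224 ≤ 415.7 → adequate.

f_max ≈ 224 N/mm; adequate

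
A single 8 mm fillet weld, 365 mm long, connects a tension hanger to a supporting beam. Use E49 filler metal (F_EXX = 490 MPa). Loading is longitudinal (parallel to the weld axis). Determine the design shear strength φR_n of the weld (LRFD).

φR_n ≈ 455 kN

Effective throat t_e = 0.707 × 8 = 5.656 mm.
Total length L = 365 mm; A_we = 5.656 × 365 = 2064 mm².
F_nw = 0.6 F_EXX = 0.6 × 490 = 294 MPa.
φR_n = 0.75 × 294 × 2064 × 10⁻³ = 455.2 kN.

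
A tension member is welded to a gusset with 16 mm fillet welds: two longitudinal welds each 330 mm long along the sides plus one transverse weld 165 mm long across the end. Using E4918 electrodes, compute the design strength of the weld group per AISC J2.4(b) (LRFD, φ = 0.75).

φR_n ≈ 2060 kN

E49XX → F_EXX = 490 MPa.
t_e = 0.707 × 16 = 11.31 mm.
R_nwl = 0.6 × 490 × 11.31 × 660 × 10⁻³ = 2195 kN (longitudinal, 2 welds).
R_nwt = 0.6 × 490 × 11.31 × 165 × 10⁻³ = 548.7 kN (transverse, base value).
(i) R_nwl + R_nwt = 2744 kN; (ii) 0.85 R_nwl + 1.5 R_nwt = 2689 kN.
R_n = max = 2744 kN [governs: (i)]; φR_n = 2058 kN.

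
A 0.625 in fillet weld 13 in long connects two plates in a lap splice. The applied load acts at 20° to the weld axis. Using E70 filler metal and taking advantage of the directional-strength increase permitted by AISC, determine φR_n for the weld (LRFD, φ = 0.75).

φR_n ≈ 199 kips

E70XX → F_EXX = 70 ksi.
t_e = 0.707 × 0.625 = 0.4419 in; A_we = 0.4419 × 13 = 5.744 in².
Directional factor: 1.0 + 0.5 sin^1.5(20°) = 1.1.
F_nw = 0.6 × 70 × 1.1 = 46.2 ksi.
φR_n = 0.75 × 46.2 × 5.744 = 199 kips.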